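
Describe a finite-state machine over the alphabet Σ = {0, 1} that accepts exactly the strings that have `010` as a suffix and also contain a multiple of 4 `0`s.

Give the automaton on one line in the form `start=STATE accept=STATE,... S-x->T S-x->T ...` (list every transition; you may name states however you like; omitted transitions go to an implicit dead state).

start=A accept=F A-0->B A-1->A B-0->C B-1->B C-0->D C-1->C D-0->A D-1->E E-0->F E-1->G F-0->B F-1->A G-0->A G-1->G

Build one automaton per condition and run them in lockstep. The first has 4 states tracking how much of the suffix `010` has currently been matched; the second has 4 states tracking the count of `0`s modulo 4. A product state is a pair (one from each), accepting exactly when both do. Equivalent product states are then merged.
A 7-state machine:
       0  1 
>  A   B  A 
   B   C  B 
   C   D  C 
   D   A  E 
   E   F  G 
 * F   B  A 
   G   A  G 
(> = start, * = accepting)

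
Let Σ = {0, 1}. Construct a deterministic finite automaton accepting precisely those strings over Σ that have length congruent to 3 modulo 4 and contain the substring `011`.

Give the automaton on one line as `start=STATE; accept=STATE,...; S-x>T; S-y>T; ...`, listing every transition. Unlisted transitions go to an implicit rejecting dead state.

Handle the two conditions separately and then intersect. One (4 states) tracks the input length modulo 4; the other (4 states) tracks whether and how much of `011` has been seen. Each combined state is a pair, one component from each; accept when both components accept.
With 16 states:
          0    1  
>  s0     s1   s2 
   s1     s3   s4 
   s2     s3   s5 
   s3     s6   s7 
   s4     s6   s8 
   s5     s6   s9 
   s6    s10  s11 
   s7    s10  s12 
 * s8    s12  s12 
   s9    s10   s0 
   s10    s1  s13 
   s11    s1  s14 
   s12   s14  s14 
   s13    s3  s15 
   s14   s15  s15 
   s15    s8   s8 
(> = start, * = accepting)

start=s0; accept=s8; s0-0>s1; s0-1>s2; s1-0>s3; s1-1>s4; s2-0>s3; s2-1>s5; s3-0>s6; s3-1>s7; s4-0>s6; s4-1>s8; s5-0>s6; s5-1>s9; s6-0>s10; s6-1>s11; s7-0>s10; s7-1>s12; s8-0>s12; s8-1>s12; s9-0>s10; s9-1>s0; s10-0>s1; s10-1>s13; s11-0>s1; s11-1>s14; s12-0>s14; s12-1>s14; s13-0>s3; s13-1>s15; s14-0>s15; s14-1>s15; s15-0>s8; s15-1>s8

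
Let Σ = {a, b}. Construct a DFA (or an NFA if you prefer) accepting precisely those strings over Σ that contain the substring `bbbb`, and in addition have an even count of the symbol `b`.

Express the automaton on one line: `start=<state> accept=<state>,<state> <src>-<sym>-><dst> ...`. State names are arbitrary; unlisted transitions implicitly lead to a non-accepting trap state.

start=q0 accept=q7 q0-a->q0 q0-b->q1 q1-a->q2 q1-b->q3 q2-a->q2 q2-b->q4 q3-a->q0 q3-b->q5 q4-a->q0 q4-b->q6 q5-a->q2 q5-b->q7 q6-a->q2 q6-b->q8 q7-a->q7 q7-b->q9 q8-a->q0 q8-b->q9 q9-a->q9 q9-b->q7

Handle the two conditions separately and then intersect. The first has 5 states tracking whether and how much of `bbbb` has been seen; the second has 2 states tracking the count of `b`s modulo 2. A product state is a pair (one from each), accepting exactly when both do.
10 states suffice.
        a   b  
>  q0   q0  q1 
   q1   q2  q3 
   q2   q2  q4 
   q3   q0  q5 
   q4   q0  q6 
   q5   q2  q7 
   q6   q2  q8 
 * q7   q7  q9 
   q8   q0  q9 
   q9   q9  q7 
(> = start, * = accepting)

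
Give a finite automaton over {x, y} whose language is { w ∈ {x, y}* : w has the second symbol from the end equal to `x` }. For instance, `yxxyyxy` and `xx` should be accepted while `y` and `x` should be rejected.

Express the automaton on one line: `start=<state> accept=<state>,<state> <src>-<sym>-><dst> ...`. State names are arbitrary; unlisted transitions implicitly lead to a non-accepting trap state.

A DFA must remember the last 2 symbols (since which symbol is second-to-last isn't known until the input ends). Use one state per possible window of the last ≤2 symbols; accept from those whose window starts with `x`.
With 7 states:
        x   y  
>  s0   s1  s2 
   s1   s3  s4 
   s2   s5  s6 
 * s3   s3  s4 
 * s4   s5  s6 
   s5   s3  s4 
   s6   s5  s6 
(> = start, * = accepting)

start=s0 accept=s3,s4 s0-x->s1 s0-y->s2 s1-x->s3 s1-y->s4 s2-x->s5 s2-y->s6 s3-x->s3 s3-y->s4 s4-x->s5 s4-y->s6 s5-x->s3 s5-y->s4 s6-x->s5 s6-y->s6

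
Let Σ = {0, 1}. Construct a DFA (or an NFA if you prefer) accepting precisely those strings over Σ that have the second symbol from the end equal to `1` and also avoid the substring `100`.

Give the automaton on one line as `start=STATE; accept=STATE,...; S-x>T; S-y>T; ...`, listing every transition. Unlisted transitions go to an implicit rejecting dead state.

start=s0; accept=s5,s6; s0-0>s1; s0-1>s2; s1-0>s3; s1-1>s4; s2-0>s5; s2-1>s6; s3-0>s3; s3-1>s4; s4-0>s5; s4-1>s6; s5-0>s7; s5-1>s4; s6-0>s5; s6-1>s6; s7-0>s7; s7-1>s8; s8-0>s9; s8-1>s10; s9-0>s7; s9-1>s8; s10-0>s9; s10-1>s10

Run two small machines in parallel and take their product. One (7 states) tracks the last 2 symbols read; the other (4 states) tracks partial matches of the forbidden pattern `100`. Each combined state is a pair, one component from each; accept when both components accept.
11 states suffice.
          0    1  
>  s0     s1   s2 
   s1     s3   s4 
   s2     s5   s6 
   s3     s3   s4 
   s4     s5   s6 
 * s5     s7   s4 
 * s6     s5   s6 
   s7     s7   s8 
   s8     s9  s10 
   s9     s7   s8 
   s10    s9  s10 
(> = start, * = accepting)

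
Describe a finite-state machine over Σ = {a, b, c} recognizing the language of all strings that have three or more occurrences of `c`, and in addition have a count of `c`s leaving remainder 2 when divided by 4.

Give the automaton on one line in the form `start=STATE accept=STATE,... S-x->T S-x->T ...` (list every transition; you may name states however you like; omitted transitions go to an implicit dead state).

start=s0 accept=s6 s0-a->s0 s0-b->s0 s0-c->s1 s1-a->s1 s1-b->s1 s1-c->s2 s2-a->s2 s2-b->s2 s2-c->s3 s3-a->s3 s3-b->s3 s3-c->s4 s4-a->s4 s4-b->s4 s4-c->s5 s5-a->s5 s5-b->s5 s5-c->s6 s6-a->s6 s6-b->s6 s6-c->s3

Build one automaton per condition and run them in lockstep. One (5 states) tracks the count of `c`s, saturating at 4; the other (4 states) tracks the count of `c`s modulo 4. Each combined state is a pair, one component from each; accept when both components accept. Minimizing collapses redundant product states.
With 7 states:
        a   b   c  
>  s0   s0  s0  s1 
   s1   s1  s1  s2 
   s2   s2  s2  s3 
   s3   s3  s3  s4 
   s4   s4  s4  s5 
   s5   s5  s5  s6 
 * s6   s6  s6  s3 
(> = start, * = accepting)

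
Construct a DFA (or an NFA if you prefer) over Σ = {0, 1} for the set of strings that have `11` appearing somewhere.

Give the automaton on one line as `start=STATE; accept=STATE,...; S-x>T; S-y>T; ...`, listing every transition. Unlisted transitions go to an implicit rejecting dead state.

start=q0; accept=q2; q0-0>q0; q0-1>q1; q1-0>q0; q1-1>q2; q2-0>q2; q2-1>q2

Track how much of `11` has been matched so far: state q0 is no progress, q2 is the absorbing accept state reached once `11` has occurred. Intermediate states record partial matches; on a mismatch, fall back to the longest reusable overlap.
        0   1  
>  q0   q0  q1 
   q1   q0  q2 
 * q2   q2  q2 
(> = start, * = accepting)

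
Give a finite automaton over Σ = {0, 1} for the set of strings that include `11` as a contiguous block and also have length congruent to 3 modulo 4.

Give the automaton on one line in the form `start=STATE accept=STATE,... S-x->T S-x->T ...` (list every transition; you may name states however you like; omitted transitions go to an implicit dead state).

Handle the two conditions separately and then intersect. The first has 3 states tracking whether and how much of `11` has been seen; the second has 4 states tracking the input length modulo 4. A product state is a pair (one from each), accepting exactly when both do.
A 12-state machine:
          0    1  
>  s0     s1   s2 
   s1     s3   s4 
   s2     s3   s5 
   s3     s6   s7 
   s4     s6   s8 
   s5     s8   s8 
   s6     s0   s9 
   s7     s0  s10 
 * s8    s10  s10 
   s9     s1  s11 
   s10   s11  s11 
   s11    s5   s5 
(> = start, * = accepting)

start=s0 accept=s8 s0-0->s1 s0-1->s2 s1-0->s3 s1-1->s4 s2-0->s3 s2-1->s5 s3-0->s6 s3-1->s7 s4-0->s6 s4-1->s8 s5-0->s8 s5-1->s8 s6-0->s0 s6-1->s9 s7-0->s0 s7-1->s10 s8-0->s10 s8-1->s10 s9-0->s1 s9-1->s11 s10-0->s11 s10-1->s11 s11-0->s5 s11-1->s5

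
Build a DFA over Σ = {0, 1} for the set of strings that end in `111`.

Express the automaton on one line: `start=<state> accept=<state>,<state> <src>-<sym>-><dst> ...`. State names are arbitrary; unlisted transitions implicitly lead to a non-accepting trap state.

start=S0 accept=S3 S0-0->S0 S0-1->S1 S1-0->S0 S1-1->S2 S2-0->S0 S2-1->S3 S3-0->S0 S3-1->S3

Let each state record the length of the longest suffix of the input read so far that is also a prefix of `111`. S1 means the last symbol is `1`; S2 means the last 2 symbols are `11`; S3 means the last 3 symbols are `111`. Accept only at S3, where the string currently ends in `111`.
4 states suffice.
        0   1  
>  S0   S0  S1 
   S1   S0  S2 
   S2   S0  S3 
 * S3   S0  S3 
(> = start, * = accepting)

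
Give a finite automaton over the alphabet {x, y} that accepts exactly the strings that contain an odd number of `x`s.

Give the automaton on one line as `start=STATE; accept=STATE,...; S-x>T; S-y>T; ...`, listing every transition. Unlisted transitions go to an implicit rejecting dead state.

start=A; accept=B; A-x>B; A-y>A; B-x>A; B-y>B

The only thing that matters is how many `x`s have appeared, reduced mod 2. Use one state per residue: A for 0, …, B for 1. Reading `x` moves to the next residue; anything else stays put. B is accepting.
       x  y 
>  A   B  A 
 * B   A  B 
(> = start, * = accepting)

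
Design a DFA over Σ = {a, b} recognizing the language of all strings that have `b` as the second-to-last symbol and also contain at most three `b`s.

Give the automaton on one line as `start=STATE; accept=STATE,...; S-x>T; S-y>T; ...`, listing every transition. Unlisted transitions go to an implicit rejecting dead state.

start=q0; accept=q5,q6,q9,q10,q13; q0-a>q1; q0-b>q2; q1-a>q3; q1-b>q4; q2-a>q5; q2-b>q6; q3-a>q3; q3-b>q4; q4-a>q5; q4-b>q6; q5-a>q7; q5-b>q8; q6-a>q9; q6-b>q10; q7-a>q7; q7-b>q8; q8-a>q9; q8-b>q10; q9-a>q11; q9-b>q12; q10-a>q13; q10-b>q14; q11-a>q11; q11-b>q12; q12-a>q13; q12-b>q14; q13-a>q15; q13-b>q16; q14-a>q17; q14-b>q14; q15-a>q15; q15-b>q16; q16-a>q17; q16-b>q14; q17-a>q18; q17-b>q16; q18-a>q18; q18-b>q16

Run two small machines in parallel and take their product. One (7 states) tracks the last 2 symbols read; the other (5 states) tracks the count of `b`s, saturating at 4. Each combined state is a pair, one component from each; accept when both components accept.
A 19-state machine:
          a    b  
>  q0     q1   q2 
   q1     q3   q4 
   q2     q5   q6 
   q3     q3   q4 
   q4     q5   q6 
 * q5     q7   q8 
 * q6     q9  q10 
   q7     q7   q8 
   q8     q9  q10 
 * q9    q11  q12 
 * q10   q13  q14 
   q11   q11  q12 
   q12   q13  q14 
 * q13   q15  q16 
   q14   q17  q14 
   q15   q15  q16 
   q16   q17  q14 
   q17   q18  q16 
   q18   q18  q16 
(> = start, * = accepting)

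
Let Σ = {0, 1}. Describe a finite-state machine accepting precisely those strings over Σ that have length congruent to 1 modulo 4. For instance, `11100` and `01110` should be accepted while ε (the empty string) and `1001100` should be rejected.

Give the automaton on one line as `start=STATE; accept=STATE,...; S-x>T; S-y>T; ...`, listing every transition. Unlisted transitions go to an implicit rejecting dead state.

start=A; accept=B; A-0>B; A-1>B; B-0>C; B-1>C; C-0>D; C-1>D; D-0>A; D-1>A

Only the length mod 4 matters, so use a 4-cycle: from any state, every input symbol moves to the next state, wrapping D back to A. Mark B accepting.
       0  1 
>  A   B  B 
 * B   C  C 
   C   D  D 
   D   A  A 
(> = start, * = accepting)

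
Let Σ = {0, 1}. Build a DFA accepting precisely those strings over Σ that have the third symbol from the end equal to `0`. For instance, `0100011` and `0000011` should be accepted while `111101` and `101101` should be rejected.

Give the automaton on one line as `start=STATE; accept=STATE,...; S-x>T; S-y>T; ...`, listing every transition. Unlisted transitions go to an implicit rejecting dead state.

start=S0; accept=S7,S8,S9,S10; S0-0>S1; S0-1>S2; S1-0>S3; S1-1>S4; S2-0>S5; S2-1>S6; S3-0>S7; S3-1>S8; S4-0>S9; S4-1>S10; S5-0>S11; S5-1>S12; S6-0>S13; S6-1>S14; S7-0>S7; S7-1>S8; S8-0>S9; S8-1>S10; S9-0>S11; S9-1>S12; S10-0>S13; S10-1>S14; S11-0>S7; S11-1>S8; S12-0>S9; S12-1>S10; S13-0>S11; S13-1>S12; S14-0>S13; S14-1>S14

A DFA must remember the last 3 symbols (since which symbol is third-to-last isn't known until the input ends). Use one state per possible window of the last ≤3 symbols; accept from those whose window starts with `0`.
With 15 states:
          0    1  
>  S0     S1   S2 
   S1     S3   S4 
   S2     S5   S6 
   S3     S7   S8 
   S4     S9  S10 
   S5    S11  S12 
   S6    S13  S14 
 * S7     S7   S8 
 * S8     S9  S10 
 * S9    S11  S12 
 * S10   S13  S14 
   S11    S7   S8 
   S12    S9  S10 
   S13   S11  S12 
   S14   S13  S14 
(> = start, * = accepting)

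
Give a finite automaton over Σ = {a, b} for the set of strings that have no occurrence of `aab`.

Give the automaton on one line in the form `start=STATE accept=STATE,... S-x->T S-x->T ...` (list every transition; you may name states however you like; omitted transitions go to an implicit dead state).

Track partial matches of the forbidden pattern `aab`. State q3 is a dead state reached once `aab` has occurred; every other state accepts. q0 means no part of `aab` is currently matched.
With 4 states:
        a   b  
>* q0   q1  q0 
 * q1   q2  q0 
 * q2   q2  q3 
   q3   q3  q3 
(> = start, * = accepting)

start=q0 accept=q0,q1,q2 q0-a->q1 q0-b->q0 q1-a->q2 q1-b->q0 q2-a->q2 q2-b->q3 q3-a->q3 q3-b->q3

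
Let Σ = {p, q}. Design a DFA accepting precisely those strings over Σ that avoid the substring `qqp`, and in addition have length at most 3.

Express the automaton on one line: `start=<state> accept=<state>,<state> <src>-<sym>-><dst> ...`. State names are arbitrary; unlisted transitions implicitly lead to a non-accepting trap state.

start=A accept=A,B,C,D,E,F A-p->B A-q->C B-p->D B-q->D C-p->D C-q->E D-p->F D-q->F E-p->G E-q->F F-p->G F-q->G G-p->G G-q->G

Run two small machines in parallel and take their product. One (4 states) tracks partial matches of the forbidden pattern `qqp`; the other (5 states) tracks the input length, saturating at 4. Each combined state is a pair, one component from each; accept when both components accept. Equivalent product states are then merged.
With 7 states:
       p  q 
>* A   B  C 
 * B   D  D 
 * C   D  E 
 * D   F  F 
 * E   G  F 
 * F   G  G 
   G   G  G 
(> = start, * = accepting)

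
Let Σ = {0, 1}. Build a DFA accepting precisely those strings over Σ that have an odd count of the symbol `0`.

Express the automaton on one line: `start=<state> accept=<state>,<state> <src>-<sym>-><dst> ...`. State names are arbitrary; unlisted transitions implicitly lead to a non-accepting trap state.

start=q0 accept=q1 q0-0->q1 q0-1->q0 q1-0->q0 q1-1->q1

The only thing that matters is how many `0`s have appeared, reduced mod 2. Use one state per residue: q0 for 0, …, q1 for 1. Reading `0` moves to the next residue; anything else stays put. q1 is accepting.
With 2 states:
        0   1  
>  q0   q1  q0 
 * q1   q0  q1 
(> = start, * = accepting)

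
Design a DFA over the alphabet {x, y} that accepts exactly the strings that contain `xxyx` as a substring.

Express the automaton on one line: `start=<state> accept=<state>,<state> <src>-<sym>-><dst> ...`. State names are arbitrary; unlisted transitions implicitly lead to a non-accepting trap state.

States q0..q3 record the length of the longest prefix of `xxyx` that matches the current input suffix. Reaching q4 means `xxyx` has been seen, and we stay there forever. Accept from q4.
        x   y  
>  q0   q1  q0 
   q1   q2  q0 
   q2   q2  q3 
   q3   q4  q0 
 * q4   q4  q4 
(> = start, * = accepting)

start=q0 accept=q4 q0-x->q1 q0-y->q0 q1-x->q2 q1-y->q0 q2-x->q2 q2-y->q3 q3-x->q4 q3-y->q0 q4-x->q4 q4-y->q4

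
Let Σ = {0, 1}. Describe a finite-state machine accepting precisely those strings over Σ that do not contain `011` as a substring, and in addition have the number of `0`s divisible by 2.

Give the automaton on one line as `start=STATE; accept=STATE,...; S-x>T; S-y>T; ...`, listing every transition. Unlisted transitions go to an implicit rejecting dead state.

start=q0; accept=q0,q2,q4; q0-0>q1; q0-1>q0; q1-0>q2; q1-1>q3; q2-0>q1; q2-1>q4; q3-0>q2; q3-1>q5; q4-0>q1; q4-1>q5; q5-0>q5; q5-1>q5

Run two small machines in parallel and take their product. One (4 states) tracks partial matches of the forbidden pattern `011`; the other (2 states) tracks the count of `0`s modulo 2. Each combined state is a pair, one component from each; accept when both components accept. Minimizing collapses redundant product states.
        0   1  
>* q0   q1  q0 
   q1   q2  q3 
 * q2   q1  q4 
   q3   q2  q5 
 * q4   q1  q5 
   q5   q5  q5 
(> = start, * = accepting)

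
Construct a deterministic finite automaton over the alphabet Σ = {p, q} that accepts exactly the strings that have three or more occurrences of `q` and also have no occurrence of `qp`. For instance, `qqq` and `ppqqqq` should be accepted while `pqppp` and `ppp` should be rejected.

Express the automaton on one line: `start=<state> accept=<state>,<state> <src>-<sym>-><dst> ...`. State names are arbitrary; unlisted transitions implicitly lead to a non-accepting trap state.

Build one automaton per condition and run them in lockstep. The first has 5 states tracking the count of `q`s, saturating at 4; the second has 3 states tracking partial matches of the forbidden pattern `qp`. A product state is a pair (one from each), accepting exactly when both do. Equivalent product states are then merged.
A 5-state machine:
       p  q 
>  A   A  B 
   B   C  D 
   C   C  C 
   D   C  E 
 * E   C  E 
(> = start, * = accepting)

start=A accept=E A-p->A A-q->B B-p->C B-q->D C-p->C C-q->C D-p->C D-q->E E-p->C E-q->E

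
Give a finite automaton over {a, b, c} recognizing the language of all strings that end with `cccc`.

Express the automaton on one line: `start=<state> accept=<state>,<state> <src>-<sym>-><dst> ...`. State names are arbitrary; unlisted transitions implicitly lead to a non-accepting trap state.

start=s0 accept=s4 s0-a->s0 s0-b->s0 s0-c->s1 s1-a->s0 s1-b->s0 s1-c->s2 s2-a->s0 s2-b->s0 s2-c->s3 s3-a->s0 s3-b->s0 s3-c->s4 s4-a->s0 s4-b->s0 s4-c->s4

Let each state record the length of the longest suffix of the input read so far that is also a prefix of `cccc`. s1 means the last symbol is `c`; s2 means the last 2 symbols are `cc`; s3 means the last 3 symbols are `ccc`; s4 means the last 4 symbols are `cccc`. Accept only at s4, where the string currently ends in `cccc`.
With 5 states:
        a   b   c  
>  s0   s0  s0  s1 
   s1   s0  s0  s2 
   s2   s0  s0  s3 
   s3   s0  s0  s4 
 * s4   s0  s0  s4 
(> = start, * = accepting)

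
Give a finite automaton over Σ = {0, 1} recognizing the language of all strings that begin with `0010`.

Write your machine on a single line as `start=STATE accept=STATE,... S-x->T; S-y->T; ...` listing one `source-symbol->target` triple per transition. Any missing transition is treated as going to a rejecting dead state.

start=q0; accept=q4; q0-0->q1; q0-1->q5; q1-0->q2; q1-1->q5; q2-0->q5; q2-1->q3; q3-0->q4; q3-1->q5; q4-0->q4; q4-1->q4; q5-0->q5; q5-1->q5

Check the first 4 symbols one by one: q0 through q3 record how many have matched `0010` so far; any wrong symbol goes to the dead state q5. After all 4 match we enter the accepting sink q4.
        0   1  
>  q0   q1  q5 
   q1   q2  q5 
   q2   q5  q3 
   q3   q4  q5 
 * q4   q4  q4 
   q5   q5  q5 
(> = start, * = accepting)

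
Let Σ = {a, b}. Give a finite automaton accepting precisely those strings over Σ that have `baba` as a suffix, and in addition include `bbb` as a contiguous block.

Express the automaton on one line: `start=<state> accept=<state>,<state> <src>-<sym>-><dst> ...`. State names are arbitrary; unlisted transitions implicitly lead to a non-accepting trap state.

start=s0 accept=s7 s0-a->s0 s0-b->s1 s1-a->s0 s1-b->s2 s2-a->s0 s2-b->s3 s3-a->s4 s3-b->s3 s4-a->s5 s4-b->s6 s5-a->s5 s5-b->s3 s6-a->s7 s6-b->s3 s7-a->s5 s7-b->s6

Run two small machines in parallel and take their product. The first has 5 states tracking how much of the suffix `baba` has currently been matched; the second has 4 states tracking whether and how much of `bbb` has been seen. A product state is a pair (one from each), accepting exactly when both do. Equivalent product states are then merged.
8 states suffice.
        a   b  
>  s0   s0  s1 
   s1   s0  s2 
   s2   s0  s3 
   s3   s4  s3 
   s4   s5  s6 
   s5   s5  s3 
   s6   s7  s3 
 * s7   s5  s6 
(> = start, * = accepting)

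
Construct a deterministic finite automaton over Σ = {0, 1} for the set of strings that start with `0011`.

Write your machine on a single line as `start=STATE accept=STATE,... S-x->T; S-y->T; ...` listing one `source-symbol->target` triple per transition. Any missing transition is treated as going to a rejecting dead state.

start=q0; accept=q4; q0-0->q1; q0-1->q5; q1-0->q2; q1-1->q5; q2-0->q5; q2-1->q3; q3-0->q5; q3-1->q4; q4-0->q4; q4-1->q4; q5-0->q5; q5-1->q5

Check the first 4 symbols one by one: q0 through q3 record how many have matched `0011` so far; any wrong symbol goes to the dead state q5. After all 4 match we enter the accepting sink q4.
A 6-state machine:
        0   1  
>  q0   q1  q5 
   q1   q2  q5 
   q2   q5  q3 
   q3   q5  q4 
 * q4   q4  q4 
   q5   q5  q5 
(> = start, * = accepting)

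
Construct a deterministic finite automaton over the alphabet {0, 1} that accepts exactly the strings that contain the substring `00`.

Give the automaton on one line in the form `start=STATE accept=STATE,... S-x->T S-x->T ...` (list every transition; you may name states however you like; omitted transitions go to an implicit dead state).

start=S0 accept=S2 S0-0->S1 S0-1->S0 S1-0->S2 S1-1->S0 S2-0->S2 S2-1->S2

States S0..S1 record the length of the longest prefix of `00` that matches the current input suffix. Reaching S2 means `00` has been seen, and we stay there forever. Accept from S2.
        0   1  
>  S0   S1  S0 
   S1   S2  S0 
 * S2   S2  S2 
(> = start, * = accepting)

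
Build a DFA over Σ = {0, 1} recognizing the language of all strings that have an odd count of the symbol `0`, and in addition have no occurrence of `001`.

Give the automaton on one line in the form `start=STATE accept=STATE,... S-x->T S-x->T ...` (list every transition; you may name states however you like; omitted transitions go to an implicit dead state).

Build one automaton per condition and run them in lockstep. The first has 2 states tracking the count of `0`s modulo 2; the second has 4 states tracking partial matches of the forbidden pattern `001`. A product state is a pair (one from each), accepting exactly when both do. Equivalent product states are then merged.
        0   1  
>  q0   q1  q0 
 * q1   q2  q3 
   q2   q4  q5 
 * q3   q6  q3 
 * q4   q2  q5 
   q5   q5  q5 
   q6   q4  q0 
(> = start, * = accepting)

start=q0 accept=q1,q3,q4 q0-0->q1 q0-1->q0 q1-0->q2 q1-1->q3 q2-0->q4 q2-1->q5 q3-0->q6 q3-1->q3 q4-0->q2 q4-1->q5 q5-0->q5 q5-1->q5 q6-0->q4 q6-1->q0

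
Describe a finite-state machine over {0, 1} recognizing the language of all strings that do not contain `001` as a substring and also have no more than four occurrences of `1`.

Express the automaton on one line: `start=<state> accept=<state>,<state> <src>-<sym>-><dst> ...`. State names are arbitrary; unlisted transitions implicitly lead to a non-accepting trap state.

start=S0 accept=S0,S1,S2,S3,S4,S5,S7,S8,S9,S11,S12,S13,S15,S16,S19 S0-0->S1 S0-1->S2 S1-0->S3 S1-1->S2 S2-0->S4 S2-1->S5 S3-0->S3 S3-1->S6 S4-0->S7 S4-1->S5 S5-0->S8 S5-1->S9 S6-0->S6 S6-1->S10 S7-0->S7 S7-1->S10 S8-0->S11 S8-1->S9 S9-0->S12 S9-1->S13 S10-0->S10 S10-1->S14 S11-0->S11 S11-1->S14 S12-0->S15 S12-1->S13 S13-0->S16 S13-1->S17 S14-0->S14 S14-1->S18 S15-0->S15 S15-1->S18 S16-0->S19 S16-1->S17 S17-0->S20 S17-1->S17 S18-0->S18 S18-1->S21 S19-0->S19 S19-1->S21 S20-0->S22 S20-1->S17 S21-0->S21 S21-1->S21 S22-0->S22 S22-1->S21

Build one automaton per condition and run them in lockstep. One (4 states) tracks partial matches of the forbidden pattern `001`; the other (6 states) tracks the count of `1`s, saturating at 5. Each combined state is a pair, one component from each; accept when both components accept.
          0    1  
>* S0     S1   S2 
 * S1     S3   S2 
 * S2     S4   S5 
 * S3     S3   S6 
 * S4     S7   S5 
 * S5     S8   S9 
   S6     S6  S10 
 * S7     S7  S10 
 * S8    S11   S9 
 * S9    S12  S13 
   S10   S10  S14 
 * S11   S11  S14 
 * S12   S15  S13 
 * S13   S16  S17 
   S14   S14  S18 
 * S15   S15  S18 
 * S16   S19  S17 
   S17   S20  S17 
   S18   S18  S21 
 * S19   S19  S21 
   S20   S22  S17 
   S21   S21  S21 
   S22   S22  S21 
(> = start, * = accepting)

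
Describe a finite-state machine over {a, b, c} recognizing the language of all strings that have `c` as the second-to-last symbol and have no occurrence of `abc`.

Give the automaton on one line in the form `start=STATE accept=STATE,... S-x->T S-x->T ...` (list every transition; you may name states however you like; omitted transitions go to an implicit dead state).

Handle the two conditions separately and then intersect. The first has 13 states tracking the last 2 symbols read; the second has 4 states tracking partial matches of the forbidden pattern `abc`. A product state is a pair (one from each), accepting exactly when both do. Equivalent product states are then merged.
8 states suffice.
        a   b   c  
>  S0   S1  S0  S2 
   S1   S1  S3  S2 
   S2   S4  S5  S6 
   S3   S1  S0  S7 
 * S4   S1  S3  S2 
 * S5   S1  S0  S2 
 * S6   S4  S5  S6 
   S7   S7  S7  S7 
(> = start, * = accepting)

start=S0 accept=S4,S5,S6 S0-a->S1 S0-b->S0 S0-c->S2 S1-a->S1 S1-b->S3 S1-c->S2 S2-a->S4 S2-b->S5 S2-c->S6 S3-a->S1 S3-b->S0 S3-c->S7 S4-a->S1 S4-b->S3 S4-c->S2 S5-a->S1 S5-b->S0 S5-c->S2 S6-a->S4 S6-b->S5 S6-c->S6 S7-a->S7 S7-b->S7 S7-c->S7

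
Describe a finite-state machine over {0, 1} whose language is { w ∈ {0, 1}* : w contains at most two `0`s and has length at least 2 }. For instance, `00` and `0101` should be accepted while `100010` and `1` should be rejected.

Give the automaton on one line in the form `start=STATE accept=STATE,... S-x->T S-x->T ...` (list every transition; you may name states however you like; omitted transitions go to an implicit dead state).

Build one automaton per condition and run them in lockstep. The first has 4 states tracking the count of `0`s, saturating at 3; the second has 4 states tracking the input length, saturating at 3. A product state is a pair (one from each), accepting exactly when both do. Equivalent product states are then merged.
A 7-state machine:
        0   1  
>  q0   q1  q2 
   q1   q3  q4 
   q2   q4  q5 
 * q3   q6  q3 
 * q4   q3  q4 
 * q5   q4  q5 
   q6   q6  q6 
(> = start, * = accepting)

start=q0 accept=q3,q4,q5 q0-0->q1 q0-1->q2 q1-0->q3 q1-1->q4 q2-0->q4 q2-1->q5 q3-0->q6 q3-1->q3 q4-0->q3 q4-1->q4 q5-0->q4 q5-1->q5 q6-0->q6 q6-1->q6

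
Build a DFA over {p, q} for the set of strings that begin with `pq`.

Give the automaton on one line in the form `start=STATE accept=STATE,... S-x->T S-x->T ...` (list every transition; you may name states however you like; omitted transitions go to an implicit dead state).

start=s0 accept=s2 s0-p->s1 s0-q->s3 s1-p->s3 s1-q->s2 s2-p->s2 s2-q->s2 s3-p->s3 s3-q->s3

Walk along `pq` while the input agrees: from s0 take `p` to s1, and so on. Any deviation drops to the rejecting sink s3. Once s2 is reached the prefix is confirmed and every continuation is accepted.
        p   q  
>  s0   s1  s3 
   s1   s3  s2 
 * s2   s2  s2 
   s3   s3  s3 
(> = start, * = accepting)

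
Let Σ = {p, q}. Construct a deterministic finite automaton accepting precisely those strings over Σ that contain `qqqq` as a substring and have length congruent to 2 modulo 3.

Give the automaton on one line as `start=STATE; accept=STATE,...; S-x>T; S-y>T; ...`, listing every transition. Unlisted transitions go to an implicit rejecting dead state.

start=A; accept=N; A-p>B; A-q>C; B-p>D; B-q>E; C-p>D; C-q>F; D-p>A; D-q>G; E-p>A; E-q>H; F-p>A; F-q>I; G-p>B; G-q>J; H-p>B; H-q>K; I-p>B; I-q>L; J-p>D; J-q>M; K-p>D; K-q>N; L-p>N; L-q>N; M-p>A; M-q>O; N-p>O; N-q>O; O-p>L; O-q>L

Handle the two conditions separately and then intersect. One (5 states) tracks whether and how much of `qqqq` has been seen; the other (3 states) tracks the input length modulo 3. Each combined state is a pair, one component from each; accept when both components accept.
With 15 states:
       p  q 
>  A   B  C 
   B   D  E 
   C   D  F 
   D   A  G 
   E   A  H 
   F   A  I 
   G   B  J 
   H   B  K 
   I   B  L 
   J   D  M 
   K   D  N 
   L   N  N 
   M   A  O 
 * N   O  O 
   O   L  L 
(> = start, * = accepting)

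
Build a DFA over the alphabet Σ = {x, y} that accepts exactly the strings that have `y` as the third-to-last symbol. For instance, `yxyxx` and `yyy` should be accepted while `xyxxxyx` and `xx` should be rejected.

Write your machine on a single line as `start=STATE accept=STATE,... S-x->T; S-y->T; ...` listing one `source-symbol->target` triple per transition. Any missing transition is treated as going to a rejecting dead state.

A DFA must remember the last 3 symbols (since which symbol is third-to-last isn't known until the input ends). Use one state per possible window of the last ≤3 symbols; accept from those whose window starts with `y`.
With 15 states:
          x    y  
>  q0     q1   q2 
   q1     q3   q4 
   q2     q5   q6 
   q3     q7   q8 
   q4     q9  q10 
   q5    q11  q12 
   q6    q13  q14 
   q7     q7   q8 
   q8     q9  q10 
   q9    q11  q12 
   q10   q13  q14 
 * q11    q7   q8 
 * q12    q9  q10 
 * q13   q11  q12 
 * q14   q13  q14 
(> = start, * = accepting)

start=q0; accept=q11,q12,q13,q14; q0-x->q1; q0-y->q2; q1-x->q3; q1-y->q4; q2-x->q5; q2-y->q6; q3-x->q7; q3-y->q8; q4-x->q9; q4-y->q10; q5-x->q11; q5-y->q12; q6-x->q13; q6-y->q14; q7-x->q7; q7-y->q8; q8-x->q9; q8-y->q10; q9-x->q11; q9-y->q12; q10-x->q13; q10-y->q14; q11-x->q7; q11-y->q8; q12-x->q9; q12-y->q10; q13-x->q11; q13-y->q12; q14-x->q13; q14-y->q14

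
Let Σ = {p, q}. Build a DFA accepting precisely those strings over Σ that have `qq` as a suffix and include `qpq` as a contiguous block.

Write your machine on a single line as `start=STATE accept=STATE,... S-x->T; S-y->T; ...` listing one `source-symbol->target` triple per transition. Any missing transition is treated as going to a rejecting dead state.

start=A; accept=F; A-p->A; A-q->B; B-p->C; B-q->B; C-p->A; C-q->D; D-p->E; D-q->F; E-p->E; E-q->D; F-p->E; F-q->F

Handle the two conditions separately and then intersect. One (3 states) tracks how much of the suffix `qq` has currently been matched; the other (4 states) tracks whether and how much of `qpq` has been seen. Each combined state is a pair, one component from each; accept when both components accept. Equivalent product states are then merged.
       p  q 
>  A   A  B 
   B   C  B 
   C   A  D 
   D   E  F 
   E   E  D 
 * F   E  F 
(> = start, * = accepting)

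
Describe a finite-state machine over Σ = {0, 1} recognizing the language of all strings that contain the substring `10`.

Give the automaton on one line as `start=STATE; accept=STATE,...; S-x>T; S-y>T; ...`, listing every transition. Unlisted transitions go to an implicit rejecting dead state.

States s0..s1 record the length of the longest prefix of `10` that matches the current input suffix. Reaching s2 means `10` has been seen, and we stay there forever. Accept from s2.
A 3-state machine:
        0   1  
>  s0   s0  s1 
   s1   s2  s1 
 * s2   s2  s2 
(> = start, * = accepting)

start=s0; accept=s2; s0-0>s0; s0-1>s1; s1-0>s2; s1-1>s1; s2-0>s2; s2-1>s2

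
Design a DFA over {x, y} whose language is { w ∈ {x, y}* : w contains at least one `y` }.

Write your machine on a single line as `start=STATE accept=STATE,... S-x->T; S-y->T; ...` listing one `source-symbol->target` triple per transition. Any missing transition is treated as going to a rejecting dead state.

start=S0; accept=S1,S2; S0-x->S0; S0-y->S1; S1-x->S1; S1-y->S2; S2-x->S2; S2-y->S2

Count `y`s, saturating at 2: state S0 means no `y` yet, S1 means one `y` seen, S2 means more than one. Each `y` increments (capped at S2); other symbols loop. Accept from {S1, S2}.
A 3-state machine:
        x   y  
>  S0   S0  S1 
 * S1   S1  S2 
 * S2   S2  S2 
(> = start, * = accepting)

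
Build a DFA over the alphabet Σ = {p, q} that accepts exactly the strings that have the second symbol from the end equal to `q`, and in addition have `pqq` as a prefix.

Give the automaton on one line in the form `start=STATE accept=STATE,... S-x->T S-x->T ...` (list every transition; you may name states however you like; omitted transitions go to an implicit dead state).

Run two small machines in parallel and take their product. The first has 7 states tracking the last 2 symbols read; the second has 5 states tracking whether the input so far still matches the prefix `pqq`. A product state is a pair (one from each), accepting exactly when both do. After merging equivalent states the machine shrinks.
An 8-state machine:
        p   q  
>  S0   S1  S2 
   S1   S2  S3 
   S2   S2  S2 
   S3   S2  S4 
 * S4   S5  S4 
 * S5   S6  S7 
   S6   S6  S7 
   S7   S5  S4 
(> = start, * = accepting)

start=S0 accept=S4,S5 S0-p->S1 S0-q->S2 S1-p->S2 S1-q->S3 S2-p->S2 S2-q->S2 S3-p->S2 S3-q->S4 S4-p->S5 S4-q->S4 S5-p->S6 S5-q->S7 S6-p->S6 S6-q->S7 S7-p->S5 S7-q->S4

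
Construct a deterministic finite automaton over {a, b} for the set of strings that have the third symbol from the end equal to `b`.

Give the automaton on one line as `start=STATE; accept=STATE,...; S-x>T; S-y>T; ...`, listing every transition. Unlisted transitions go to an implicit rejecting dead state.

Because acceptance depends on a position counted from the end, the machine has to buffer the most recent 3 symbols. Make each state the string of the last up-to-3 symbols read; on input `x` shift the window left and append `x`. Accept when the buffered window has length 3 and begins with `b`.
          a    b  
>  s0     s1   s2 
   s1     s3   s4 
   s2     s5   s6 
   s3     s7   s8 
   s4     s9  s10 
   s5    s11  s12 
   s6    s13  s14 
   s7     s7   s8 
   s8     s9  s10 
   s9    s11  s12 
   s10   s13  s14 
 * s11    s7   s8 
 * s12    s9  s10 
 * s13   s11  s12 
 * s14   s13  s14 
(> = start, * = accepting)

start=s0; accept=s11,s12,s13,s14; s0-a>s1; s0-b>s2; s1-a>s3; s1-b>s4; s2-a>s5; s2-b>s6; s3-a>s7; s3-b>s8; s4-a>s9; s4-b>s10; s5-a>s11; s5-b>s12; s6-a>s13; s6-b>s14; s7-a>s7; s7-b>s8; s8-a>s9; s8-b>s10; s9-a>s11; s9-b>s12; s10-a>s13; s10-b>s14; s11-a>s7; s11-b>s8; s12-a>s9; s12-b>s10; s13-a>s11; s13-b>s12; s14-a>s13; s14-b>s14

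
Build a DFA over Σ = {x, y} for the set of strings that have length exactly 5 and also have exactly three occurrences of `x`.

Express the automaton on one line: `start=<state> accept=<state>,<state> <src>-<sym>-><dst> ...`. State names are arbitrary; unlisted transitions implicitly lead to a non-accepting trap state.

start=q0 accept=q12 q0-x->q1 q0-y->q2 q1-x->q3 q1-y->q4 q2-x->q4 q2-y->q5 q3-x->q6 q3-y->q7 q4-x->q7 q4-y->q8 q5-x->q8 q5-y->q9 q6-x->q9 q6-y->q10 q7-x->q10 q7-y->q11 q8-x->q11 q8-y->q9 q9-x->q9 q9-y->q9 q10-x->q9 q10-y->q12 q11-x->q12 q11-y->q9 q12-x->q9 q12-y->q9

Run two small machines in parallel and take their product. The first has 7 states tracking the input length, saturating at 6; the second has 5 states tracking the count of `x`s, saturating at 4. A product state is a pair (one from each), accepting exactly when both do. Minimizing collapses redundant product states.
A 13-state machine:
          x    y  
>  q0     q1   q2 
   q1     q3   q4 
   q2     q4   q5 
   q3     q6   q7 
   q4     q7   q8 
   q5     q8   q9 
   q6     q9  q10 
   q7    q10  q11 
   q8    q11   q9 
   q9     q9   q9 
   q10    q9  q12 
   q11   q12   q9 
 * q12    q9   q9 
(> = start, * = accepting)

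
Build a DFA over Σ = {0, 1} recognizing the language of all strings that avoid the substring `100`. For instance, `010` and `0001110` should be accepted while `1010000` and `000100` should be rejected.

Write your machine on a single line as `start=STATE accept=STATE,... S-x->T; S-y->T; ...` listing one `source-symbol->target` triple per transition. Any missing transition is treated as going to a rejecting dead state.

This is the complement of 'contains `100`'. Use the same substring-matching states — s0 through s3 holding how much of `100` has just been matched — but flip the accepting set: everything except the trap s3 accepts.
        0   1  
>* s0   s0  s1 
 * s1   s2  s1 
 * s2   s3  s1 
   s3   s3  s3 
(> = start, * = accepting)

start=s0; accept=s0,s1,s2; s0-0->s0; s0-1->s1; s1-0->s2; s1-1->s1; s2-0->s3; s2-1->s1; s3-0->s3; s3-1->s3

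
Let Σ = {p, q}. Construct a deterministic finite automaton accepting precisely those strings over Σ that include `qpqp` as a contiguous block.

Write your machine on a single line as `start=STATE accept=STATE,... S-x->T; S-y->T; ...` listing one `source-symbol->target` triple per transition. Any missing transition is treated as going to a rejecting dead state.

Track how much of `qpqp` has been matched so far: state S0 is no progress, S4 is the absorbing accept state reached once `qpqp` has occurred. Intermediate states record partial matches; on a mismatch, fall back to the longest reusable overlap.
5 states suffice.
        p   q  
>  S0   S0  S1 
   S1   S2  S1 
   S2   S0  S3 
   S3   S4  S1 
 * S4   S4  S4 
(> = start, * = accepting)

start=S0; accept=S4; S0-p->S0; S0-q->S1; S1-p->S2; S1-q->S1; S2-p->S0; S2-q->S3; S3-p->S4; S3-q->S1; S4-p->S4; S4-q->S4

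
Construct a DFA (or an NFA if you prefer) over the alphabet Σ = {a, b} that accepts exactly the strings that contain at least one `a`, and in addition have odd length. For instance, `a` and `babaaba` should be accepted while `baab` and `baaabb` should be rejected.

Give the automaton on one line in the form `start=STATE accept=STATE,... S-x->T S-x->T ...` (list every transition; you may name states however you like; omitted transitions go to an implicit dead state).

start=S0 accept=S1,S5 S0-a->S1 S0-b->S2 S1-a->S3 S1-b->S4 S2-a->S4 S2-b->S0 S3-a->S5 S3-b->S5 S4-a->S5 S4-b->S1 S5-a->S3 S5-b->S3

Build one automaton per condition and run them in lockstep. One (3 states) tracks the count of `a`s, saturating at 2; the other (2 states) tracks the input length modulo 2. Each combined state is a pair, one component from each; accept when both components accept.
        a   b  
>  S0   S1  S2 
 * S1   S3  S4 
   S2   S4  S0 
   S3   S5  S5 
   S4   S5  S1 
 * S5   S3  S3 
(> = start, * = accepting)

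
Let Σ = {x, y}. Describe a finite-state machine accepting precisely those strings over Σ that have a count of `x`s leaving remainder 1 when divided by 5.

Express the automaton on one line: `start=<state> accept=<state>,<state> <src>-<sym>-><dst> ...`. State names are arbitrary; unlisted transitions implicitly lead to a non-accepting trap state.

start=A accept=B A-x->B A-y->A B-x->C B-y->B C-x->D C-y->C D-x->E D-y->D E-x->A E-y->E

The only thing that matters is how many `x`s have appeared, reduced mod 5. Use one state per residue: A for 0, …, E for 4. Reading `x` moves to the next residue; anything else stays put. B is accepting.
5 states suffice.
       x  y 
>  A   B  A 
 * B   C  B 
   C   D  C 
   D   E  D 
   E   A  E 
(> = start, * = accepting)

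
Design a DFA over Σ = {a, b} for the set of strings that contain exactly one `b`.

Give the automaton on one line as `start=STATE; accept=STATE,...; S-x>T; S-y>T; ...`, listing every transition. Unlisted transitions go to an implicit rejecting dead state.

Count `b`s, saturating at 2: state s0 means no `b` yet, s1 means one `b` seen, s2 means more than one. Each `b` increments (capped at s2); other symbols loop. Accept from {s1}.
3 states suffice.
        a   b  
>  s0   s0  s1 
 * s1   s1  s2 
   s2   s2  s2 
(> = start, * = accepting)

start=s0; accept=s1; s0-a>s0; s0-b>s1; s1-a>s1; s1-b>s2; s2-a>s2; s2-b>s2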